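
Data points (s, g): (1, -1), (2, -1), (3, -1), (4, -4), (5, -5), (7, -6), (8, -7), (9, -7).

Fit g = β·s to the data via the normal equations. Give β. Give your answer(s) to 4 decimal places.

Setting ∂/∂β … = 0 gives: 249·β = -208.
(Σs·s = 249, Σs·g = -208.)
Hence β = -208 / 249 ≈ -0.835341.

β = -0.8353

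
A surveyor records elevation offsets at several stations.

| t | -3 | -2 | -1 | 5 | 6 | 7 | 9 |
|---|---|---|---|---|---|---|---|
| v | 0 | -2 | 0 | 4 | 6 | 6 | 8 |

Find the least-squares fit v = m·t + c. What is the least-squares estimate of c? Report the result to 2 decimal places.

Entries of XᵀX: Σt·t = 205, Σt = 21, Σ1 = 7.
Right-hand side: Σt·v = 174, Σv = 22.
XᵀX·[m, c]ᵀ = Xᵀv becomes [[205, 21]; [21, 7]]·[m, c]ᵀ = [174, 22]ᵀ.
Eliminating c: 7·(row 1) − 21·(row 2) gives 994·m = 7·174 − 21·22 = 756, so m = 54/71.
Then c = (22 − 21·(54/71))/7 = 428/497.

c = 0.86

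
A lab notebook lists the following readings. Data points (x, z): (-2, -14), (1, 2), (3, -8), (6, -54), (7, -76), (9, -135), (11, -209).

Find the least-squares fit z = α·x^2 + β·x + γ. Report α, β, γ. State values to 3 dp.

With design matrix A, AᵀA = [[24997, 2639, 301]; [2639, 301, 35]; [301, 35, 7]] and Aᵀz = [-42018, -4364, -494]ᵀ.
Row-reducing yields α = -1865/924, β = 1241/396, γ = 109/198.

α = -2.018, β = 3.134, γ = 0.551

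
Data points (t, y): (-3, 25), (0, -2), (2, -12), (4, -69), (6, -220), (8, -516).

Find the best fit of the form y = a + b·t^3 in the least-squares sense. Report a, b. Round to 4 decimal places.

Sums needed: Σ1 = 6, Σt^3 = 773, Σt^3·t^3 = 313689.
Moment sums: Σy = -794, Σt^3·y = -316899.
MᵀM·[a, b]ᵀ = Mᵀy becomes [[6, 773]; [773, 313689]]·[a, b]ᵀ = [-794, -316899]ᵀ.
Eliminating b: 313689·(row 1) − 773·(row 2) gives 1284605·a = 313689·(-794) − 773·(-316899) = -4106139, so a = -4106139/1284605.
Then b = ((-316899) − 773·(-4106139/1284605))/313689 = -1287632/1284605.

a = -3.1964, b = -1.0024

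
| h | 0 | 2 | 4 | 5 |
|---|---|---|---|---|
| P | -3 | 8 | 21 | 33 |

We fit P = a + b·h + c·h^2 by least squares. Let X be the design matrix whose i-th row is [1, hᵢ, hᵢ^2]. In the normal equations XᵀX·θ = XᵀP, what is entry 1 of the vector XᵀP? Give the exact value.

59

Entry 1 ↔ basis 1, so (XᵀP)_{1} = Σᵢ Pᵢ = (1)·(-3) + (1)·(8) + (1)·(21) + (1)·(33) = 59.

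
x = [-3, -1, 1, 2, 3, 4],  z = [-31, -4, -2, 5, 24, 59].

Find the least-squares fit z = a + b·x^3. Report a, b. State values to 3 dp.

a = -3.336, b = 0.986

Compute the Gram sums: Σ1 = 6, Σx^3 = 72, Σx^3·x^3 = 5620.
Right-hand side: Σz = 51, Σx^3·z = 5303.
Normal equations: [[6, 72]; [72, 5620]]·[a, b]ᵀ = [51, 5303]ᵀ.
Determinant 6·5620 − 72² = 28536.
a = (51·5620 − 72·5303)/28536 = -7933/2378; b = (6·5303 − 72·51)/28536 = 4691/4756.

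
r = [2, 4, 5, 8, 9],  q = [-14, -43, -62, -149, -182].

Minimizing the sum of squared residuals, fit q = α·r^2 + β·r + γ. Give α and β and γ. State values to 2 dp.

α = -1.94, β = -2.83, γ = -0.39

Normal-equation sums: Σr^2·r^2 = 11554, Σr^2·r = 1438, Σr^2 = 190, Σr·r = 190, Σr = 28, Σ1 = 5.
For Aᵀq: Σr^2·q = -26572, Σr·q = -3340, Σq = -450.
AᵀA·[α, β, γ]ᵀ = Aᵀq becomes [[11554, 1438, 190]; [1438, 190, 28]; [190, 28, 5]]·[α, β, γ]ᵀ = [-26572, -3340, -450]ᵀ.
Row-reducing yields α = -1623/836, β = -215/76, γ = -161/418.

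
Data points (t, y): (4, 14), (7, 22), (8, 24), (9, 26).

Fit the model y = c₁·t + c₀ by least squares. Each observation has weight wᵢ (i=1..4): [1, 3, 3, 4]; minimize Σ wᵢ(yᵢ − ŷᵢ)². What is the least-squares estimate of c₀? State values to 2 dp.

c₀ = 5.22

Entries of AᵀWA: Σwᵢ·t·t = 679, Σwᵢ·t = 85, Σwᵢ·1 = 11.
Right-hand side: Σwᵢ·t·y = 2030, Σwᵢ·y = 256.
Normal equations: [[679, 85]; [85, 11]]·[c₁, c₀]ᵀ = [2030, 256]ᵀ.
Eliminating c₀: 11·(row 1) − 85·(row 2) gives 244·c₁ = 11·2030 − 85·256 = 570, so c₁ = 285/122.
Then c₀ = (256 − 85·(285/122))/11 = 637/122.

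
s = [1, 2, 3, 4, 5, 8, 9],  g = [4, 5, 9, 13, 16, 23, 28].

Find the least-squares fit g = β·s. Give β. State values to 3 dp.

β = 3.045

Normal-equation sums: Σs·s = 200.
Moment sums: Σs·g = 609.
MᵀM·[β]ᵀ = Mᵀg becomes [[200]]·[β]ᵀ = [609]ᵀ.
Hence β = 609 / 200 ≈ 3.045.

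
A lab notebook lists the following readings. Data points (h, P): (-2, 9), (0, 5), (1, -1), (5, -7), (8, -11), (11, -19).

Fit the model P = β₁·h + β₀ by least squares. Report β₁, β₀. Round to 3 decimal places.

From the data, Σh·h = 215, Σh = 23, Σ1 = 6.
Moment sums: Σh·P = -351, ΣP = -24.
Eliminating β₀: 6·(row 1) − 23·(row 2) gives 761·β₁ = 6·(-351) − 23·(-24) = -1554, so β₁ = -1554/761.
Then β₀ = ((-24) − 23·(-1554/761))/6 = 2913/761.

β₁ = -2.042, β₀ = 3.828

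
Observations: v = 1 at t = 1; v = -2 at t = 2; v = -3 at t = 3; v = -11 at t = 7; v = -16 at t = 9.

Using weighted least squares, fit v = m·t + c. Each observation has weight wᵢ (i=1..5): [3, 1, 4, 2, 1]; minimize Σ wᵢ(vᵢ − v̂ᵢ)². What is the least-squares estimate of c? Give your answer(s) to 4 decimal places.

c = 2.9952

With design matrix A, AᵀWA = [[222, 40]; [40, 11]] and AᵀWv = [-335, -49]ᵀ.
Determinant 222·11 − 40² = 842.
m = ((-335)·11 − 40·(-49))/842 = -1725/842; c = (222·(-49) − 40·(-335))/842 = 1261/421.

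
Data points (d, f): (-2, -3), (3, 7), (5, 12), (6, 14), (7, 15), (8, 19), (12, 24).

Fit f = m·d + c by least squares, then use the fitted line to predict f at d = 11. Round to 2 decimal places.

f̂ = 23.35

From the data, Σd·d = 331, Σd = 39, Σ1 = 7.
Moment sums: Σd·f = 716, Σf = 88.
So XᵀX·[m, c]ᵀ = Xᵀf: [[331, 39]; [39, 7]]·[m, c]ᵀ = [716, 88]ᵀ.
det = 331·7 − 39² = 796.
m = (716·7 − 39·88)/796 = 395/199; c = (331·88 − 39·716)/796 = 301/199.
At d = 11: f̂ = (395/199)·(11) + (301/199)·(1) = 4646/199.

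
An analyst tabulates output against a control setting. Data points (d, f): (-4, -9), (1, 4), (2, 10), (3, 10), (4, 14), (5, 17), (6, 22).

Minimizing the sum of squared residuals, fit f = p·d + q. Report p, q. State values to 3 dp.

p = 3.011, q = 2.402

Compute the Gram sums: Σd·d = 107, Σd = 17, Σ1 = 7.
Moment sums: Σd·f = 363, Σf = 68.
So MᵀM·[p, q]ᵀ = Mᵀf: [[107, 17]; [17, 7]]·[p, q]ᵀ = [363, 68]ᵀ.
det = 107·7 − 17² = 460.
p = (363·7 − 17·68)/460 = 277/92; q = (107·68 − 17·363)/460 = 221/92.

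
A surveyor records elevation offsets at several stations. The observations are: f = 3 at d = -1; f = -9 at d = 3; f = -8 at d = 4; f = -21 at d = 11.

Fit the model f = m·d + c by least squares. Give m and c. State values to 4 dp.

m = -1.9298, c = -0.5485

The normal equations are: 147·m + 17·c = -293;  17·m + 4·c = -35.
Eliminating c: 4·(row 1) − 17·(row 2) gives 299·m = 4·(-293) − 17·(-35) = -577, so m = -577/299.
Then c = ((-35) − 17·(-577/299))/4 = -164/299.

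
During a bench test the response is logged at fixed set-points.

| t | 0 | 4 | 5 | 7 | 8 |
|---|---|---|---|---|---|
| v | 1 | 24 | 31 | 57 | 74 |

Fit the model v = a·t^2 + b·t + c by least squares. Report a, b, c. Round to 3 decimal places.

a = 0.927, b = 1.592, c = 1.199

Compute the Gram sums: Σt^2·t^2 = 7378, Σt^2·t = 1044, Σt^2 = 154, Σt·t = 154, Σt = 24, Σ1 = 5.
For Aᵀv: Σt^2·v = 8688, Σt·v = 1242, Σv = 187.
AᵀA·[a, b, c]ᵀ = Aᵀv becomes [[7378, 1044, 154]; [1044, 154, 24]; [154, 24, 5]]·[a, b, c]ᵀ = [8688, 1242, 187]ᵀ.
Solving the 3×3 system (Gaussian elimination) gives a = 10811/11659, b = 18561/11659, c = 13975/11659.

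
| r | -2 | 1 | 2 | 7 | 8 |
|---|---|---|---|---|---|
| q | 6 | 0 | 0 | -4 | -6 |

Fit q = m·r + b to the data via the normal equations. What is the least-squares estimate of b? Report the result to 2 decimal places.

b = 2.60

Sums needed: Σr·r = 122, Σr = 16, Σ1 = 5.
For Xᵀq: Σr·q = -88, Σq = -4.
Eliminating b: 5·(row 1) − 16·(row 2) gives 354·m = 5·(-88) − 16·(-4) = -376, so m = -188/177.
Then b = ((-4) − 16·(-188/177))/5 = 460/177.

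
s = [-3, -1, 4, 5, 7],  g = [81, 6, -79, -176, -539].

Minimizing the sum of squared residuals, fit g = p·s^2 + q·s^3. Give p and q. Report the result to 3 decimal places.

The normal system AᵀA·[p, q]ᵀ = Aᵀg is [[3364, 20712]; [20712, 138100]]·[p, q]ᵀ = [-31340, -214126]ᵀ.
Eliminating q: 138100·(row 1) − 20712·(row 2) gives 35581456·p = 138100·(-31340) − 20712·(-214126) = 106923712, so p = 6682732/2223841.
Then q = ((-214126) − 20712·(6682732/2223841))/138100 = -8900723/4447682.

p = 3.005, q = -2.001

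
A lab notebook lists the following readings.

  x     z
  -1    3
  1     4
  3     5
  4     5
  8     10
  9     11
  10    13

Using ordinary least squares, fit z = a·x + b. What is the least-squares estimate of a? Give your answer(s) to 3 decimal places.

The normal system MᵀM·[a, b]ᵀ = Mᵀz is [[272, 34]; [34, 7]]·[a, b]ᵀ = [345, 51]ᵀ.
Eliminating b: 7·(row 1) − 34·(row 2) gives 748·a = 7·345 − 34·51 = 681, so a = 681/748.
Then b = (51 − 34·(681/748))/7 = 63/22.

a = 0.910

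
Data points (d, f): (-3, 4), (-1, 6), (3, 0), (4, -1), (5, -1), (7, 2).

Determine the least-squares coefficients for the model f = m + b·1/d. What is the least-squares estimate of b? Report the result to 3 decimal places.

b = -5.176

From the data, Σ1 = 6, Σ1/d = -57/140, Σ1/d·1/d = 237281/176400.
And Σf = 10, Σ1/d·f = -3149/420.
Normal equations: [[6, -57/140]; [-57/140, 237281/176400]]·[m, b]ᵀ = [10, -3149/420]ᵀ.
Determinant 6·(237281/176400) − (-57/140)² = 92963/11760.
m = (10·(237281/176400) − (-57/140)·(-3149/420))/(92963/11760) = 1834331/1394445; b = (6·(-3149/420) − (-57/140)·10)/(92963/11760) = -481152/92963.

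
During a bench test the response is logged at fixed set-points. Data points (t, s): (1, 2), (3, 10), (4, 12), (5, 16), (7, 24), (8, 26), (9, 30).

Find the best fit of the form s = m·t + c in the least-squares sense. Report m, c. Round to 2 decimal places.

m = 3.47, c = -1.22

Compute the Gram sums: Σt·t = 245, Σt = 37, Σ1 = 7.
And Σt·s = 806, Σs = 120.
XᵀX·[m, c]ᵀ = Xᵀs becomes [[245, 37]; [37, 7]]·[m, c]ᵀ = [806, 120]ᵀ.
Determinant 245·7 − 37² = 346.
m = (806·7 − 37·120)/346 = 601/173; c = (245·120 − 37·806)/346 = -211/173.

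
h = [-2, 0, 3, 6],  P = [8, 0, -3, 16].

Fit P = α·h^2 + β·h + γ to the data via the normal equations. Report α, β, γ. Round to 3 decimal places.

α = 0.990, β = -3.087, γ = -1.470

Setting ∂/∂α … = 0 gives: 1393·α + 235·β + 49·γ = 581;  235·α + 49·β + 7·γ = 71;  49·α + 7·β + 4·γ = 21.
Solving the 3×3 system (Gaussian elimination) gives α = 377/381, β = -392/127, γ = -560/381.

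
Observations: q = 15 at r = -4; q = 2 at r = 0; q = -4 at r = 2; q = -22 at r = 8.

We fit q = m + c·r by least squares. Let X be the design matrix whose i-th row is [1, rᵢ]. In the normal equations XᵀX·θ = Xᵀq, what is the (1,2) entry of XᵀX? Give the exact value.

Row 1 ↔ basis 1, column 2 ↔ basis r, so (XᵀX)_{1,2} = Σᵢ r = (1)·(-4) + (1)·(0) + (1)·(2) + (1)·(8) = 6.

6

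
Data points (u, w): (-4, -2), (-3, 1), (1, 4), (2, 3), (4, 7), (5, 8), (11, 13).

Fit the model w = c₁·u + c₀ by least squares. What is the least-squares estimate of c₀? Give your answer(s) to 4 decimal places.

c₀ = 2.6765

From the data, Σu·u = 192, Σu = 16, Σ1 = 7.
Moment sums: Σu·w = 226, Σw = 34.
MᵀM·[c₁, c₀]ᵀ = Mᵀw becomes [[192, 16]; [16, 7]]·[c₁, c₀]ᵀ = [226, 34]ᵀ.
Eliminating c₀: 7·(row 1) − 16·(row 2) gives 1088·c₁ = 7·226 − 16·34 = 1038, so c₁ = 519/544.
Then c₀ = (34 − 16·(519/544))/7 = 91/34.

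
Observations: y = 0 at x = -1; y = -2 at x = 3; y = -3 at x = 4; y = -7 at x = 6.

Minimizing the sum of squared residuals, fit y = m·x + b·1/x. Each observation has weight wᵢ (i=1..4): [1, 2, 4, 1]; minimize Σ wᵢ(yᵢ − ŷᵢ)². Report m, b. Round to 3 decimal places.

m = -0.952, b = 1.410

AᵀWA·[m, b]ᵀ = AᵀWy reads: 119·m + 8·b = -102;  8·m + (3/2)·b = -11/2.
(Σwᵢ·x·x = 119, Σwᵢ·x·1/x = 8, Σwᵢ·1/x·1/x = 3/2, Σwᵢ·x·y = -102, Σwᵢ·1/x·y = -11/2.)
Eliminating b: (3/2)·(row 1) − 8·(row 2) gives (229/2)·m = (3/2)·(-102) − 8·(-11/2) = -109, so m = -218/229.
Then b = ((-11/2) − 8·(-218/229))/(3/2) = 323/229.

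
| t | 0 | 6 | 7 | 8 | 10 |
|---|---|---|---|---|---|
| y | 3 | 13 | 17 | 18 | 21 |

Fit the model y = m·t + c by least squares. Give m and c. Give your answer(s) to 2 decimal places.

Compute the Gram sums: Σt·t = 249, Σt = 31, Σ1 = 5.
Right-hand side: Σt·y = 551, Σy = 72.
Eliminating c: 5·(row 1) − 31·(row 2) gives 284·m = 5·551 − 31·72 = 523, so m = 523/284.
Then c = (72 − 31·(523/284))/5 = 847/284.

m = 1.84, c = 2.98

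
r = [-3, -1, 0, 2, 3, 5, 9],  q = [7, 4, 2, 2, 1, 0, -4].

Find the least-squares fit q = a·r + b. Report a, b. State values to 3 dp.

a = -0.823, b = 3.478

Normal-equation sums: Σr·r = 129, Σr = 15, Σ1 = 7.
Right-hand side: Σr·q = -54, Σq = 12.
Normal equations: [[129, 15]; [15, 7]]·[a, b]ᵀ = [-54, 12]ᵀ.
Determinant 129·7 − 15² = 678.
a = ((-54)·7 − 15·12)/678 = -93/113; b = (129·12 − 15·(-54))/678 = 393/113.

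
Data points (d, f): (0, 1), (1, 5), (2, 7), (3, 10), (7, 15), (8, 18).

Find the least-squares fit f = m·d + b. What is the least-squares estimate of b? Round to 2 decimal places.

Normal-equation sums: Σd·d = 127, Σd = 21, Σ1 = 6.
For Aᵀf: Σd·f = 298, Σf = 56.
Normal equations: [[127, 21]; [21, 6]]·[m, b]ᵀ = [298, 56]ᵀ.
det = 127·6 − 21² = 321.
m = (298·6 − 21·56)/321 = 204/107; b = (127·56 − 21·298)/321 = 854/321.

b = 2.66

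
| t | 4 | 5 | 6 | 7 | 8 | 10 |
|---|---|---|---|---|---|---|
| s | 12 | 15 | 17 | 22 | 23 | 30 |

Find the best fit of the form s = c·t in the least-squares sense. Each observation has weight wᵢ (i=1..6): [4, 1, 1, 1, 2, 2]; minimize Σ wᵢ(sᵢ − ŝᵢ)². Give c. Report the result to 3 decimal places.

c = 2.970

Setting ∂/∂c … = 0 gives: 502·c = 1491.
c = 1491/502 = 2.97012.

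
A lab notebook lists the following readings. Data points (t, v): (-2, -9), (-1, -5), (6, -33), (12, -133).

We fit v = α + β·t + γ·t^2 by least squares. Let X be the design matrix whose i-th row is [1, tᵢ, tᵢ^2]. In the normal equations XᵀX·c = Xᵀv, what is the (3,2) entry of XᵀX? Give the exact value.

1935

Row 3 ↔ basis t^2, column 2 ↔ basis t, so (XᵀX)_{3,2} = Σᵢ (t^2)·(t) = (4)·(-2) + (1)·(-1) + (36)·(6) + (144)·(12) = 1935.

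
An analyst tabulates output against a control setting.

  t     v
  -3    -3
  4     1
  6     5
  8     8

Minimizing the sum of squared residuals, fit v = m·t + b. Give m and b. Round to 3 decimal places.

From the data, Σt·t = 125, Σt = 15, Σ1 = 4.
Moment sums: Σt·v = 107, Σv = 11.
Normal equations: [[125, 15]; [15, 4]]·[m, b]ᵀ = [107, 11]ᵀ.
Determinant 125·4 − 15² = 275.
m = (107·4 − 15·11)/275 = 263/275; b = (125·11 − 15·107)/275 = -46/55.

m = 0.956, b = -0.836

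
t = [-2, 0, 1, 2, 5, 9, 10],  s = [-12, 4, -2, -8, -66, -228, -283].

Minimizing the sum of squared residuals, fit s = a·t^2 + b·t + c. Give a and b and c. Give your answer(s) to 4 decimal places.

The normal system XᵀX·[a, b, c]ᵀ = Xᵀs is [[17219, 1855, 215]; [1855, 215, 25]; [215, 25, 7]]·[a, b, c]ᵀ = [-48500, -5206, -595]ᵀ.
Inverting the 3×3 Gram matrix, [a, b, c]ᵀ = [-105053/35614, 178217/178070, 36070/17807]ᵀ.

a = -2.9498, b = 1.0008, c = 2.0256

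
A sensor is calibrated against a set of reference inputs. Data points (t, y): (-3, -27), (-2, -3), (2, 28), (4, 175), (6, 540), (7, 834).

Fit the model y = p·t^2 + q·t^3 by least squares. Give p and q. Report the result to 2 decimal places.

From the data, Σt^2·t^2 = 4066, Σt^2·t^3 = 25364, Σt^3·t^3 = 169258.
And Σt^2·y = 62963, Σt^3·y = 414879.
Normal equations: [[4066, 25364]; [25364, 169258]]·[p, q]ᵀ = [62963, 414879]ᵀ.
Determinant 4066·169258 − 25364² = 44870532.
p = (62963·169258 − 25364·414879)/44870532 = 67000249/22435266; q = (4066·414879 − 25364·62963)/44870532 = 44952241/22435266.

p = 2.99, q = 2.00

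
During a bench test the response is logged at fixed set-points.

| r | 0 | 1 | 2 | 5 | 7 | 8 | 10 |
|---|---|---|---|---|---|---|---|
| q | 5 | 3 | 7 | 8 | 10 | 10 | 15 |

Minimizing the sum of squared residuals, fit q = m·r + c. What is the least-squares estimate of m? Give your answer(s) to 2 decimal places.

m = 0.96

The normal system MᵀM·[m, c]ᵀ = Mᵀq is [[243, 33]; [33, 7]]·[m, c]ᵀ = [357, 58]ᵀ.
Eliminating c: 7·(row 1) − 33·(row 2) gives 612·m = 7·357 − 33·58 = 585, so m = 65/68.
Then c = (58 − 33·(65/68))/7 = 257/68.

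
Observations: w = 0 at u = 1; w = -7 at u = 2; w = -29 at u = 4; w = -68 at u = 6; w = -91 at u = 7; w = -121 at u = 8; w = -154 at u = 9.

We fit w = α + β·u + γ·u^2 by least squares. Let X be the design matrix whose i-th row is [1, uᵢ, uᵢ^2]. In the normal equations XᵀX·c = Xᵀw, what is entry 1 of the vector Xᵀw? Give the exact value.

-470

Entry 1 ↔ basis 1, so (Xᵀw)_{1} = Σᵢ wᵢ = (1)·(0) + (1)·(-7) + (1)·(-29) + (1)·(-68) + (1)·(-91) + (1)·(-121) + (1)·(-154) = -470.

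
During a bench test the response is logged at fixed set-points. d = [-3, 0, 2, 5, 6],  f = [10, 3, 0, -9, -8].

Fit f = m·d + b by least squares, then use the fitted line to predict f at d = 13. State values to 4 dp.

f̂ = -24.2259

Compute the Gram sums: Σd·d = 74, Σd = 10, Σ1 = 5.
And Σd·f = -123, Σf = -4.
det = 74·5 − 10² = 270.
m = ((-123)·5 − 10·(-4))/270 = -115/54; b = (74·(-4) − 10·(-123))/270 = 467/135.
At d = 13: f̂ = (-115/54)·(13) + (467/135)·(1) = -6541/270.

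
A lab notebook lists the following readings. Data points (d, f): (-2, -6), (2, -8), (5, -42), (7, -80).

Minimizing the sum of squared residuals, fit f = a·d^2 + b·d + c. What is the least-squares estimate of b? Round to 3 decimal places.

With design matrix A, AᵀA = [[3058, 468, 82]; [468, 82, 12]; [82, 12, 4]] and Aᵀf = [-5026, -774, -136]ᵀ.
Inverting the 3×3 Gram matrix, [a, b, c]ᵀ = [-3616/2343, -397/781, -1961/2343]ᵀ.

b = -0.508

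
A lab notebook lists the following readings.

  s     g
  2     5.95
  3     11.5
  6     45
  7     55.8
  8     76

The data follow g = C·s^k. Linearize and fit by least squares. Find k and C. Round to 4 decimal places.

k = 1.8450, C = 1.5989

Taking logs, ln g = k·ln s + ln C, so regress ln g on ln s.
Sums: Σln s = 7.6089, Σ(ln s)² = 13.0084, Σln g = 16.3849, Σln s·ln g = 27.5715.
Normal system: [[13.0084, 7.6089]; [7.6089, 5]]·[k, ln C]ᵀ = [27.5715, 16.3849]ᵀ.
Solving (det = 7.1473): k = 1.84500, ln C = 0.46931, so C = exp(0.46931) = 1.59890.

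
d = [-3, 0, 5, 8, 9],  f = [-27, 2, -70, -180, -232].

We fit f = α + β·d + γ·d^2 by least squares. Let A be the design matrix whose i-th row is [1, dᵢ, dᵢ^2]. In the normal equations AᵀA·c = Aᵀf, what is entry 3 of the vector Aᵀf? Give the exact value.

-32305

Entry 3 ↔ basis d^2, so (Aᵀf)_{3} = Σᵢ (d^2)·fᵢ = (9)·(-27) + (0)·(2) + (25)·(-70) + (64)·(-180) + (81)·(-232) = -32305.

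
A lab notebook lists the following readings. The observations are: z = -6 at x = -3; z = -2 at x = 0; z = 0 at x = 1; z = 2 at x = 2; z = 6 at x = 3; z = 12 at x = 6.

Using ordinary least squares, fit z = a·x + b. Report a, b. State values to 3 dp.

a = 2.066, b = -1.099

Sums needed: Σx·x = 59, Σx = 9, Σ1 = 6.
Moment sums: Σx·z = 112, Σz = 12.
Normal equations: [[59, 9]; [9, 6]]·[a, b]ᵀ = [112, 12]ᵀ.
Eliminating b: 6·(row 1) − 9·(row 2) gives 273·a = 6·112 − 9·12 = 564, so a = 188/91.
Then b = (12 − 9·(188/91))/6 = -100/91.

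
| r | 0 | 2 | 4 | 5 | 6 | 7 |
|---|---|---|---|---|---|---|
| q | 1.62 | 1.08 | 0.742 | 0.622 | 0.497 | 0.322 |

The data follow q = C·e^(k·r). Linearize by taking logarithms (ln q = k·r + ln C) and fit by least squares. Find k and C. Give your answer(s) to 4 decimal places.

Linearized form: ln q = k·r + ln C. From the 6 transformed points,
Σr = 24.0000, Σ(r)² = 130.0000, Σln q = -2.0462, Σr·ln q = -15.5412.
Equations: 130.0000·k + 24.0000·ln C = -15.5412;  24.0000·k + 6·ln C = -2.0462.
Δ = 130.0000·6 − (24.0000)² = 204.0000; k = (-15.5412·6 − 24.0000·-2.0462)/204.0000 = -0.21636, ln C = (130.0000·-2.0462 − 24.0000·-15.5412)/204.0000 = 0.52442, so C = exp(0.52442) = 1.68948.

k = -0.2164, C = 1.6895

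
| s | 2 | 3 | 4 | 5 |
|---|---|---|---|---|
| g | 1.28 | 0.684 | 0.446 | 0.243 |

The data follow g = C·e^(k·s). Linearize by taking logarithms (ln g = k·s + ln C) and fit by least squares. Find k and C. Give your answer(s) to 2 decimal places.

With ln gᵢ as the transformed response and sᵢ as the regressor:
Σs = 14.0000, Σ(s)² = 54.0000, Σln g = -2.3551, Σs·ln g = -10.9489.
Normal system: [[54.0000, 14.0000]; [14.0000, 4]]·[k, ln C]ᵀ = [-10.9489, -2.3551]ᵀ.
Slope k = (n·Σs·ln g − Σs·Σln g)/(n·Σ(s)² − (Σs)²) = (4·-10.9489 − 14.0000·-2.3551)/20.0000 = -0.54123; ln C = (Σln g − k·Σs)/n = 1.30554, so C = exp(1.30554) = 3.68968.

k = -0.54, C = 3.69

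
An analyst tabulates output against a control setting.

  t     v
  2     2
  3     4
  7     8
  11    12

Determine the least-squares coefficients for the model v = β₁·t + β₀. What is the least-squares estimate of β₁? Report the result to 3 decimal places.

Entries of MᵀM: Σt·t = 183, Σt = 23, Σ1 = 4.
And Σt·v = 204, Σv = 26.
MᵀM·[β₁, β₀]ᵀ = Mᵀv becomes [[183, 23]; [23, 4]]·[β₁, β₀]ᵀ = [204, 26]ᵀ.
Δ = 183·4 − 23² = 203.
β₁ = (204·4 − 23·26)/203 = 218/203; β₀ = (183·26 − 23·204)/203 = 66/203.

β₁ = 1.074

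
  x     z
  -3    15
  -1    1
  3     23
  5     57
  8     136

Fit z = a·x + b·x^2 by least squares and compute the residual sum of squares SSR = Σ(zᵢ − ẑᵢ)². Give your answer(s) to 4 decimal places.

From the data, Σx·x = 108, Σx·x^2 = 636, Σx^2·x^2 = 4884.
For Aᵀz: Σx·z = 1396, Σx^2·z = 10472.
So AᵀA·[a, b]ᵀ = Aᵀz: [[108, 636]; [636, 4884]]·[a, b]ᵀ = [1396, 10472]ᵀ.
Eliminating b: 4884·(row 1) − 636·(row 2) gives 122976·a = 4884·1396 − 636·10472 = 157872, so a = 3289/2562.
Then b = (10472 − 636·(3289/2562))/4884 = 5065/2562.
Residuals: 452/427, 131/427, 579/427, 494/427, -340/427; SSR = 2146/427.

SSR = 5.0258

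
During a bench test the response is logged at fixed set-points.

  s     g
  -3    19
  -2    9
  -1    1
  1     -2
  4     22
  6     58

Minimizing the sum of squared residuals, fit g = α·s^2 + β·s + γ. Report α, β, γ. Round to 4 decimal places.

XᵀX·[α, β, γ]ᵀ = Xᵀg reads: 1651·α + 245·β + 67·γ = 2646;  245·α + 67·β + 5·γ = 358;  67·α + 5·β + 6·γ = 107.
Solving the 3×3 system (Gaussian elimination) gives α = 60491/31416, β = -47701/31416, γ = -185/77.

α = 1.9255, β = -1.5184, γ = -2.4026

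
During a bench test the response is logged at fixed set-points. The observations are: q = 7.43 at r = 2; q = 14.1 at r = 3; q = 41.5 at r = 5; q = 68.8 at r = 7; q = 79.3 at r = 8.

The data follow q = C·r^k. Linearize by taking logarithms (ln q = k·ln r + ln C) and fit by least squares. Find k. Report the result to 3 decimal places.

k = 1.766

Taking logs, ln q = k·ln r + ln C, so regress ln q on ln r.
AᵀA = [[12.3883, 7.4265]; [7.4265, 5]], rhs = [27.6210, 16.9818]ᵀ  (here Σln r = 7.4265, Σ(ln r)² = 12.3883, Σln q = 16.9818, Σln r·ln q = 27.6210).
Δ = 12.3883·5 − (7.4265)² = 6.7880; k = (27.6210·5 − 7.4265·16.9818)/6.7880 = 1.76609, ln C = (12.3883·16.9818 − 7.4265·27.6210)/6.7880 = 0.77317.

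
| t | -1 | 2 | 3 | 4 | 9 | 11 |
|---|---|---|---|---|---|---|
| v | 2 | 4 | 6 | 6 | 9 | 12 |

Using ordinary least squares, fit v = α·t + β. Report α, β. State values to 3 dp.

α = 0.780, β = 2.862

The normal system XᵀX·[α, β]ᵀ = Xᵀv is [[232, 28]; [28, 6]]·[α, β]ᵀ = [261, 39]ᵀ.
Δ = 232·6 − 28² = 608.
α = (261·6 − 28·39)/608 = 237/304; β = (232·39 − 28·261)/608 = 435/152.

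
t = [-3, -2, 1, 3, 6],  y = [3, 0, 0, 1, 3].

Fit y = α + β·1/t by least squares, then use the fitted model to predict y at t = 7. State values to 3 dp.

The normal system MᵀM·[α, β]ᵀ = Mᵀy is [[5, 2/3]; [2/3, 3/2]]·[α, β]ᵀ = [7, -1/6]ᵀ.
Δ = 5·(3/2) − (2/3)² = 127/18.
α = (7·(3/2) − (2/3)·(-1/6))/(127/18) = 191/127; β = (5·(-1/6) − (2/3)·7)/(127/18) = -99/127.
At t = 7: ŷ = (191/127)·(1) + (-99/127)·(1/7) = 1238/889.

ŷ = 1.393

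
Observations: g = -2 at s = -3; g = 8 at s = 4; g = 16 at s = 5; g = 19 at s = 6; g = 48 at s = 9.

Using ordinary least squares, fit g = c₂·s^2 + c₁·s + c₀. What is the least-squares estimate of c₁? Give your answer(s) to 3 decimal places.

Sums needed: Σs^2·s^2 = 8819, Σs^2·s = 1107, Σs^2 = 167, Σs·s = 167, Σs = 21, Σ1 = 5.
Moment sums: Σs^2·g = 5082, Σs·g = 664, Σg = 89.
So AᵀA·[c₂, c₁, c₀]ᵀ = Aᵀg: [[8819, 1107, 167]; [1107, 167, 21]; [167, 21, 5]]·[c₂, c₁, c₀]ᵀ = [5082, 664, 89]ᵀ.
Inverting the 3×3 Gram matrix, [c₂, c₁, c₀]ᵀ = [121289/227238, 70853/75746, -40862/10329]ᵀ.

c₁ = 0.935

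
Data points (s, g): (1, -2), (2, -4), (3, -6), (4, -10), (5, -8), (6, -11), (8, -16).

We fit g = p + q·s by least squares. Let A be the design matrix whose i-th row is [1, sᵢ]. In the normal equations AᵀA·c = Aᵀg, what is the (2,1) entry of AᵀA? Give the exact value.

29

Row 2 ↔ basis s, column 1 ↔ basis 1, so (AᵀA)_{2,1} = Σᵢ s = (1)·(1) + (2)·(1) + (3)·(1) + (4)·(1) + (5)·(1) + (6)·(1) + (8)·(1) = 29.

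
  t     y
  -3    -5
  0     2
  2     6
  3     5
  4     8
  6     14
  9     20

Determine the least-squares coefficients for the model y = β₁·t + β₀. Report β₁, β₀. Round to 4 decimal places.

The normal system MᵀM·[β₁, β₀]ᵀ = Mᵀy is [[155, 21]; [21, 7]]·[β₁, β₀]ᵀ = [338, 50]ᵀ.
Eliminating β₀: 7·(row 1) − 21·(row 2) gives 644·β₁ = 7·338 − 21·50 = 1316, so β₁ = 47/23.
Then β₀ = (50 − 21·(47/23))/7 = 163/161.

β₁ = 2.0435, β₀ = 1.0124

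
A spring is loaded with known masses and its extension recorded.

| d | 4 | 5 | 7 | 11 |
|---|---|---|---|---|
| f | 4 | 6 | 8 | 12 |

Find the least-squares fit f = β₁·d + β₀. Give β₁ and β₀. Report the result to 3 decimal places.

β₁ = 1.096, β₀ = 0.104

Setting ∂/∂β₁ … = 0 gives: 211·β₁ + 27·β₀ = 234;  27·β₁ + 4·β₀ = 30.
Eliminating β₀: 4·(row 1) − 27·(row 2) gives 115·β₁ = 4·234 − 27·30 = 126, so β₁ = 126/115.
Then β₀ = (30 − 27·(126/115))/4 = 12/115.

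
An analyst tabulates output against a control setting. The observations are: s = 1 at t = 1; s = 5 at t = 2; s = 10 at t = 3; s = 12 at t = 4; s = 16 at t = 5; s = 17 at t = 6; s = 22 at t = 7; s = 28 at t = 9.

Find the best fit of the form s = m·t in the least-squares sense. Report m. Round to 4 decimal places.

m = 3.0633

Normal-equation sums: Σt·t = 221.
Moment sums: Σt·s = 677.
Hence m = 677 / 221 ≈ 3.06335.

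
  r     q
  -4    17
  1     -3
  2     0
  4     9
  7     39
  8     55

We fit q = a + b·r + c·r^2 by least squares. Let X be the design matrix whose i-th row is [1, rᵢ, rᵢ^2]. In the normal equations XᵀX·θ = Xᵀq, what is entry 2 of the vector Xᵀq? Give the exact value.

678

Entry 2 ↔ basis r, so (Xᵀq)_{2} = Σᵢ (r)·qᵢ = (-4)·(17) + (1)·(-3) + (2)·(0) + (4)·(9) + (7)·(39) + (8)·(55) = 678.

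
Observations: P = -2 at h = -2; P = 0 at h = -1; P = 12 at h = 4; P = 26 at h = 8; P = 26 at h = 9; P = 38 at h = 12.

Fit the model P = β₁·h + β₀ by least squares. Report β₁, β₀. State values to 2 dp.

β₁ = 2.81, β₀ = 2.60

The normal equations are: 310·β₁ + 30·β₀ = 950;  30·β₁ + 6·β₀ = 100.
(Σh·h = 310, Σh = 30, Σ1 = 6, Σh·P = 950, ΣP = 100.)
Eliminating β₀: 6·(row 1) − 30·(row 2) gives 960·β₁ = 6·950 − 30·100 = 2700, so β₁ = 45/16.
Then β₀ = (100 − 30·(45/16))/6 = 125/48.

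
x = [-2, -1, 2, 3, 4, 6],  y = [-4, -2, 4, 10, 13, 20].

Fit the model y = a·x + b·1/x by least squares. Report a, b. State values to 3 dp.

AᵀA·[a, b]ᵀ = Aᵀy reads: 70·a + 6·b = 220;  6·a + (245/144)·b = 191/12.
Eliminating b: (245/144)·(row 1) − 6·(row 2) gives (5983/72)·a = (245/144)·220 − 6·(191/12) = 10037/36, so a = 20074/5983.
Then b = ((191/12) − 6·(20074/5983))/(245/144) = -14820/5983.

a = 3.355, b = -2.477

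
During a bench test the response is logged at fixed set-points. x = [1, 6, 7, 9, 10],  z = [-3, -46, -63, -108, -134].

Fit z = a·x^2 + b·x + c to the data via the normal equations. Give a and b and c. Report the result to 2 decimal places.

a = -1.50, b = 1.97, c = -3.46

Compute the Gram sums: Σx^2·x^2 = 20259, Σx^2·x = 2289, Σx^2 = 267, Σx·x = 267, Σx = 33, Σ1 = 5.
For Aᵀz: Σx^2·z = -26894, Σx·z = -3032, Σz = -354.
AᵀA·[a, b, c]ᵀ = Aᵀz becomes [[20259, 2289, 267]; [2289, 267, 33]; [267, 33, 5]]·[a, b, c]ᵀ = [-26894, -3032, -354]ᵀ.
Row-reducing yields a = -11119/7392, b = 14545/7392, c = -2133/616.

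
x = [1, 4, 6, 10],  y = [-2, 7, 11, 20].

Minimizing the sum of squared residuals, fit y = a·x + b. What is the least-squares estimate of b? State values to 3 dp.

The normal system MᵀM·[a, b]ᵀ = Mᵀy is [[153, 21]; [21, 4]]·[a, b]ᵀ = [292, 36]ᵀ.
det = 153·4 − 21² = 171.
a = (292·4 − 21·36)/171 = 412/171; b = (153·36 − 21·292)/171 = -208/57.

b = -3.649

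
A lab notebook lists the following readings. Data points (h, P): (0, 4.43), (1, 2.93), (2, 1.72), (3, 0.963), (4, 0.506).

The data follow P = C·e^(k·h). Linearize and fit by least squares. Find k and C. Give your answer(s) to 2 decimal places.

With ln Pᵢ as the transformed response and hᵢ as the regressor:
Over the data: Σh = 10.0000, Σ(h)² = 30.0000, Σln P = 2.3868, Σh·ln P = -0.6783.
Normal system: [[30.0000, 10.0000]; [10.0000, 5]]·[k, ln C]ᵀ = [-0.6783, 2.3868]ᵀ.
Solving (det = 50.0000): k = -0.54519, ln C = 1.56775, so C = exp(1.56775) = 4.79584.

k = -0.55, C = 4.80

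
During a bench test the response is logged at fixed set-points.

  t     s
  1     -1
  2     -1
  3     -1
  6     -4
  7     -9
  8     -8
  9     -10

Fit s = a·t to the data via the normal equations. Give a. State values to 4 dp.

a = -1.0123

Setting ∂/∂a … = 0 gives: 244·a = -247.
(Σt·t = 244, Σt·s = -247.)
a = (-247)/244 = -1.0123.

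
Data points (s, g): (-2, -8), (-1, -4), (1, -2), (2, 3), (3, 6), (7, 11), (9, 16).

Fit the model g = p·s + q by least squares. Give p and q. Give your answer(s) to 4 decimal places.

With design matrix X, XᵀX = [[149, 19]; [19, 7]] and Xᵀg = [263, 22]ᵀ.
Eliminating q: 7·(row 1) − 19·(row 2) gives 682·p = 7·263 − 19·22 = 1423, so p = 1423/682.
Then q = (22 − 19·(1423/682))/7 = -1719/682.

p = 2.0865, q = -2.5205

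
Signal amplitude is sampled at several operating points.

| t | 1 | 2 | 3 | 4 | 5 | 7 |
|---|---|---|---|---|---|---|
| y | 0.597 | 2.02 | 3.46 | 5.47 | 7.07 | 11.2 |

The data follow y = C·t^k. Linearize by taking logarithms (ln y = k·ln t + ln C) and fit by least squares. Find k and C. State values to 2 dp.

k = 1.50, C = 0.65

Linearized form: ln y = k·ln t + ln C. From the 6 transformed points,
XᵀX = [[9.9861, 6.7334]; [6.7334, 6]], rhs = [12.0557, 7.4996]ᵀ  (here Σln t = 6.7334, Σ(ln t)² = 9.9861, Σln y = 7.4996, Σln t·ln y = 12.0557).
Solving (det = 14.5777): k = 1.49794, ln C = -0.43111, so C = exp(-0.43111) = 0.64979.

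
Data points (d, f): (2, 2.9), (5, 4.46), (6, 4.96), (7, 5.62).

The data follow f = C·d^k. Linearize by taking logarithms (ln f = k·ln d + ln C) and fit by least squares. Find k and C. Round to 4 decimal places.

With ln fᵢ as the transformed response and ln dᵢ as the regressor:
XᵀX = [[10.0677, 6.0403]; [6.0403, 4]], rhs = [9.3730, 5.8876]ᵀ  (here Σln d = 6.0403, Σ(ln d)² = 10.0677, Σln f = 5.8876, Σln d·ln f = 9.3730).
Solving (det = 3.7862): k = 0.50956, ln C = 0.70242, so C = exp(0.70242) = 2.01864.

k = 0.5096, C = 2.0186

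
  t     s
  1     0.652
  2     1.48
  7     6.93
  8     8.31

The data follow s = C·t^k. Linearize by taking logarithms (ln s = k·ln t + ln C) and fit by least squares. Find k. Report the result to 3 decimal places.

k = 1.224

Taking logs, ln s = k·ln t + ln C, so regress ln s on ln t.
XᵀX = [[8.5911, 4.7185]; [4.7185, 4]], rhs = [8.4419, 4.0177]ᵀ  (here Σln t = 4.7185, Σ(ln t)² = 8.5911, Σln s = 4.0177, Σln t·ln s = 8.4419).
Slope k = (n·Σln t·ln s − Σln t·Σln s)/(n·Σ(ln t)² − (Σln t)²) = (4·8.4419 − 4.7185·4.0177)/12.1002 = 1.22397; ln C = (Σln s − k·Σln t)/n = -0.43942.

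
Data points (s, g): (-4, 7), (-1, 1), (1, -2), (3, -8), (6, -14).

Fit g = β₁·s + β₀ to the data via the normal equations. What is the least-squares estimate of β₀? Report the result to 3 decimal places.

β₀ = -1.079

MᵀM·[β₁, β₀]ᵀ = Mᵀg reads: 63·β₁ + 5·β₀ = -139;  5·β₁ + 5·β₀ = -16.
(Σs·s = 63, Σs = 5, Σ1 = 5, Σs·g = -139, Σg = -16.)
Eliminating β₀: 5·(row 1) − 5·(row 2) gives 290·β₁ = 5·(-139) − 5·(-16) = -615, so β₁ = -123/58.
Then β₀ = ((-16) − 5·(-123/58))/5 = -313/290.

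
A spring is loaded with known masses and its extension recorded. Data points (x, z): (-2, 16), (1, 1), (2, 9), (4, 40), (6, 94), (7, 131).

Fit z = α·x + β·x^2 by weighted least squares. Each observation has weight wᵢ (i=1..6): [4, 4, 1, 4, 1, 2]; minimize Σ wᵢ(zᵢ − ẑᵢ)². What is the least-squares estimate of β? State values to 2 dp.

Sums needed: Σwᵢ·x·x = 222, Σwᵢ·x·x^2 = 1138, Σwᵢ·x^2·x^2 = 7206.
Moment sums: Σwᵢ·x·z = 2932, Σwᵢ·x^2·z = 19078.
Normal equations: [[222, 1138]; [1138, 7206]]·[α, β]ᵀ = [2932, 19078]ᵀ.
Δ = 222·7206 − 1138² = 304688.
α = (2932·7206 − 1138·19078)/304688 = -145693/76172; β = (222·19078 − 1138·2932)/304688 = 224675/76172.

β = 2.95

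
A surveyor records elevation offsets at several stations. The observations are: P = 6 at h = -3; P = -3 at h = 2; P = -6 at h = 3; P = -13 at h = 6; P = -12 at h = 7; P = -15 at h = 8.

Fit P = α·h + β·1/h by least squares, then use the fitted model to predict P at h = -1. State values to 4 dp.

P̂ = 1.5613

From the data, Σh·h = 171, Σh·1/h = 6, Σ1/h·1/h = 1681/3136.
Right-hand side: Σh·P = -324, Σ1/h·P = -1891/168.
det = 171·(1681/3136) − 6² = 174555/3136.
α = ((-324)·(1681/3136) − 6·(-1891/168))/(174555/3136) = -332852/174555; β = (171·(-1891/168) − 6·(-324))/(174555/3136) = 20104/58185.
At h = -1: P̂ = (-332852/174555)·(-1) + (20104/58185)·(-1) = 54508/34911.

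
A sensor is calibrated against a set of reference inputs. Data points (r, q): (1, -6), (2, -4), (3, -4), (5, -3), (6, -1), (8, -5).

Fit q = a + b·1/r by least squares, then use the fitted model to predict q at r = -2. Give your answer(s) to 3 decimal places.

q̂ = -0.874

MᵀM·[a, b]ᵀ = Mᵀq reads: 6·a + (93/40)·b = -23;  (93/40)·a + (20801/14400)·b = -429/40.
(Σ1 = 6, Σ1/r = 93/40, Σ1/r·1/r = 20801/14400, Σq = -23, Σ1/r·q = -429/40.)
Δ = 6·(20801/14400) − (93/40)² = 3131/960.
a = ((-23)·(20801/14400) − (93/40)·(-429/40))/(3131/960) = -770/303; b = (6·(-429/40) − (93/40)·(-23))/(3131/960) = -10440/3131.
At r = -2: q̂ = (-770/303)·(1) + (-10440/3131)·(-1/2) = -8210/9393.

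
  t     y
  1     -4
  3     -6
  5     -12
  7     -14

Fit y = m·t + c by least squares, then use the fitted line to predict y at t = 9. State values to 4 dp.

Sums needed: Σt·t = 84, Σt = 16, Σ1 = 4.
Moment sums: Σt·y = -180, Σy = -36.
Eliminating c: 4·(row 1) − 16·(row 2) gives 80·m = 4·(-180) − 16·(-36) = -144, so m = -9/5.
Then c = ((-36) − 16·(-9/5))/4 = -9/5.
At t = 9: ŷ = (-9/5)·(9) + (-9/5)·(1) = -18.

ŷ = -18.0000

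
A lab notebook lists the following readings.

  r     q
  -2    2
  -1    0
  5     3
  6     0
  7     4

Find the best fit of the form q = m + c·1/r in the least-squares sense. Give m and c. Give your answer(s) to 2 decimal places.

m = 2.14, c = 1.71

The normal equations are: 5·m + (-104/105)·c = 9;  (-104/105)·m + (29507/22050)·c = 6/35.
det = 5·(29507/22050) − (-104/105)² = 125903/22050.
m = (9·(29507/22050) − (-104/105)·(6/35))/(125903/22050) = 269307/125903; c = (5·(6/35) − (-104/105)·9)/(125903/22050) = 215460/125903.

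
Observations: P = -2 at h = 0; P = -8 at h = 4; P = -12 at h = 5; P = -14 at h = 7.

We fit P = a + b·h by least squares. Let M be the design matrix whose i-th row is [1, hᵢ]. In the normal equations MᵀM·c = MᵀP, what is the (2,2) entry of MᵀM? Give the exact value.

90

Row 2 ↔ basis h, column 2 ↔ basis h, so (MᵀM)_{2,2} = Σᵢ (h)·(h) = (0)·(0) + (4)·(4) + (5)·(5) + (7)·(7) = 90.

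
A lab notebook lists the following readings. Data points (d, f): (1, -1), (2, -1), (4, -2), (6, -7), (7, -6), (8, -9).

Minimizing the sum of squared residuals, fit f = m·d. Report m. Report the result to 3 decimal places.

Compute the Gram sums: Σd·d = 170.
Moment sums: Σd·f = -167.
MᵀM·[m]ᵀ = Mᵀf becomes [[170]]·[m]ᵀ = [-167]ᵀ.
m = (-167)/170 = -0.982353.

m = -0.982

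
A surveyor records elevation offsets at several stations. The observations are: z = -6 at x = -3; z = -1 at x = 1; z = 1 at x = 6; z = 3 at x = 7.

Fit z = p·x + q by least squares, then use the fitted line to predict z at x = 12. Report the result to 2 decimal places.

MᵀM·[p, q]ᵀ = Mᵀz reads: 95·p + 11·q = 44;  11·p + 4·q = -3.
(Σx·x = 95, Σx = 11, Σ1 = 4, Σx·z = 44, Σz = -3.)
Determinant 95·4 − 11² = 259.
p = (44·4 − 11·(-3))/259 = 209/259; q = (95·(-3) − 11·44)/259 = -769/259.
At x = 12: ẑ = (209/259)·(12) + (-769/259)·(1) = 47/7.

ẑ = 6.71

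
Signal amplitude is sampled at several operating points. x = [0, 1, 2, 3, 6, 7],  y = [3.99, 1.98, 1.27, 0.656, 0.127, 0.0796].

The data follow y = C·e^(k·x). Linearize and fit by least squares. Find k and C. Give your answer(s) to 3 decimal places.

k = -0.557, C = 3.711

Linearized form: ln y = k·x + ln C. From the 6 transformed points,
Over the data: Σx = 19.0000, Σ(x)² = 99.0000, Σln y = -2.7100, Σx·ln y = -30.2003.
Normal system: [[99.0000, 19.0000]; [19.0000, 6]]·[k, ln C]ᵀ = [-30.2003, -2.7100]ᵀ.
Slope k = (n·Σx·ln y − Σx·Σln y)/(n·Σ(x)² − (Σx)²) = (6·-30.2003 − 19.0000·-2.7100)/233.0000 = -0.55670; ln C = (Σln y − k·Σx)/n = 1.31122, so C = exp(1.31122) = 3.71071.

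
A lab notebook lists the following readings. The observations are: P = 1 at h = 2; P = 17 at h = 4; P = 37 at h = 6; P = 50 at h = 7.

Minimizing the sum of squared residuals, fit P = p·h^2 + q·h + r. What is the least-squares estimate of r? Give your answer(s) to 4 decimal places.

r = -9.3719

Sums needed: Σh^2·h^2 = 3969, Σh^2·h = 631, Σh^2 = 105, Σh·h = 105, Σh = 19, Σ1 = 4.
Right-hand side: Σh^2·P = 4058, Σh·P = 642, ΣP = 105.
So XᵀX·[p, q, r]ᵀ = XᵀP: [[3969, 631, 105]; [631, 105, 19]; [105, 19, 4]]·[p, q, r]ᵀ = [4058, 642, 105]ᵀ.
Inverting the 3×3 Gram matrix, [p, q, r]ᵀ = [128/199, 785/199, -1865/199]ᵀ.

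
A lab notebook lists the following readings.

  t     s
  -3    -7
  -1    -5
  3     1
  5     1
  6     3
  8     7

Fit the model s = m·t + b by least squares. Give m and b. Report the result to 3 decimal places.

From the data, Σt·t = 144, Σt = 18, Σ1 = 6.
Right-hand side: Σt·s = 108, Σs = 0.
XᵀX·[m, b]ᵀ = Xᵀs becomes [[144, 18]; [18, 6]]·[m, b]ᵀ = [108, 0]ᵀ.
det = 144·6 − 18² = 540.
m = (108·6 − 18·0)/540 = 6/5; b = (144·0 − 18·108)/540 = -18/5.

m = 1.200, b = -3.600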